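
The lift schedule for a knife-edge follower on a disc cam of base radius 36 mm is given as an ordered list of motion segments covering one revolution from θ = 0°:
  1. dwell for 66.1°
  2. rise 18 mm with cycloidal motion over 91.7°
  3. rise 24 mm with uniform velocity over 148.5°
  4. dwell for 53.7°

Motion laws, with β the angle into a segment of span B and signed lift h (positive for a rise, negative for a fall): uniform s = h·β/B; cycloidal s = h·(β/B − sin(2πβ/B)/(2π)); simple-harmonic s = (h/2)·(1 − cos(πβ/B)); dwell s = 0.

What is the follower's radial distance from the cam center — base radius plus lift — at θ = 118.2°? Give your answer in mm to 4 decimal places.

seg 1 [0°–66.1°] dwell: s stays 0.0000
seg 2 [66.1°–157.8°] cycloidal, h=18: θ=118.2° here. β=52.1, B=91.7. 18·(0.5682 − sin(2π·0.5682)/(2π)) = 11.4165 → s = 11.4165
radial distance = base radius + s = 36 + 11.4165 = 47.4165

47.4165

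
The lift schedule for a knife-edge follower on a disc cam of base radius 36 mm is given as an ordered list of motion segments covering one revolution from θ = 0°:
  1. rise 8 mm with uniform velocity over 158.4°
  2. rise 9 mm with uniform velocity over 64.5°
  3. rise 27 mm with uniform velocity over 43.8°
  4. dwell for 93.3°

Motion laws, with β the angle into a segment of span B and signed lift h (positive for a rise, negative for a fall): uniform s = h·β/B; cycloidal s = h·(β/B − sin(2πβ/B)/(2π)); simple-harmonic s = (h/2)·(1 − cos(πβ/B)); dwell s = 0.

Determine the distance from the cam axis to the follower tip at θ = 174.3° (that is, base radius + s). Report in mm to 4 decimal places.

seg 1 [0°–158.4°] uniform, h=8: full span → s += 8 → s = 8.0000
seg 2 [158.4°–222.9°] uniform, h=9: θ=174.3° here. β=15.9, B=64.5. 9·15.9/64.5 = 2.2186 → s = 10.2186
radial distance = base radius + s = 36 + 10.2186 = 46.2186

46.2186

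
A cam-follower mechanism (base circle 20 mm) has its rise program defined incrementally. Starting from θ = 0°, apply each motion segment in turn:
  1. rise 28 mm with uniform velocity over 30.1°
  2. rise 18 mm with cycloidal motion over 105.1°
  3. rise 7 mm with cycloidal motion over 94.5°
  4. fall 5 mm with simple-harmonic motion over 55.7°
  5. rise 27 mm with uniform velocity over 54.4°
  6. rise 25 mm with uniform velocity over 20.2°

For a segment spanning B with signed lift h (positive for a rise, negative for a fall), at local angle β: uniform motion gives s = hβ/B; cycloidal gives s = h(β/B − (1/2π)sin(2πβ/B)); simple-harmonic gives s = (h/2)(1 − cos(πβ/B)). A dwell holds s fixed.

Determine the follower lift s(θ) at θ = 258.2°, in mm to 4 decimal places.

seg 1 [0°–30.1°] uniform, h=28: full span → s += 28 → s = 28.0000
seg 2 [30.1°–135.2°] cycloidal, h=18: full span → s += 18 → s = 46.0000
seg 3 [135.2°–229.7°] cycloidal, h=7: full span → s += 7 → s = 53.0000
seg 4 [229.7°–285.4°] simple-harmonic, h=-5: θ=258.2° here. β=28.5, B=55.7. -5/2·(1 − cos(π·0.5117)) = -2.5916 → s = 50.4084

50.4084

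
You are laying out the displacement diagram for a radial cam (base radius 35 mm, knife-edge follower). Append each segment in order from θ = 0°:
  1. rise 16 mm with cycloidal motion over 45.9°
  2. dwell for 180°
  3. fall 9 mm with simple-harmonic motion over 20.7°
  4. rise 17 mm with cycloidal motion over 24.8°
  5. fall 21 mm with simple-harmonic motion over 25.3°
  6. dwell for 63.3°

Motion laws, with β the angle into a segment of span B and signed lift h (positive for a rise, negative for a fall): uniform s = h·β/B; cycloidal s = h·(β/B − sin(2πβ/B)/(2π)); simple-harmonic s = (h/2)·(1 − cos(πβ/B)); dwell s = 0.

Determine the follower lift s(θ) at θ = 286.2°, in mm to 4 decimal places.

seg 1 [0°–45.9°] cycloidal, h=16: full span → s += 16 → s = 16.0000
seg 2 [45.9°–225.9°] dwell: s stays 16.0000
seg 3 [225.9°–246.6°] simple-harmonic, h=-9: full span → s += -9 → s = 7.0000
seg 4 [246.6°–271.4°] cycloidal, h=17: full span → s += 17 → s = 24.0000
seg 5 [271.4°–296.7°] simple-harmonic, h=-21: θ=286.2° here. β=14.8, B=25.3. -21/2·(1 − cos(π·0.5850)) = -13.2700 → s = 10.7300

10.7300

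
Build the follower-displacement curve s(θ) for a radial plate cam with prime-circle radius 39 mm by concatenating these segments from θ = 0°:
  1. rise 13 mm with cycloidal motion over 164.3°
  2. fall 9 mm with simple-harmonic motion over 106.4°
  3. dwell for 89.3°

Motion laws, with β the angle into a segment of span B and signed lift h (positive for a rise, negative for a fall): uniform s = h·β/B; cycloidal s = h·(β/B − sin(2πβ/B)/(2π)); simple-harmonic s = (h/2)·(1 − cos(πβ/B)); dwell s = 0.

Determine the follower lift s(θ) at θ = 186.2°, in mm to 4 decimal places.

seg 1 [0°–164.3°] cycloidal, h=13: full span → s += 13 → s = 13.0000
seg 2 [164.3°–270.7°] simple-harmonic, h=-9: θ=186.2° here. β=21.9, B=106.4. -9/2·(1 − cos(π·0.2058)) = -0.9085 → s = 12.0915

12.0915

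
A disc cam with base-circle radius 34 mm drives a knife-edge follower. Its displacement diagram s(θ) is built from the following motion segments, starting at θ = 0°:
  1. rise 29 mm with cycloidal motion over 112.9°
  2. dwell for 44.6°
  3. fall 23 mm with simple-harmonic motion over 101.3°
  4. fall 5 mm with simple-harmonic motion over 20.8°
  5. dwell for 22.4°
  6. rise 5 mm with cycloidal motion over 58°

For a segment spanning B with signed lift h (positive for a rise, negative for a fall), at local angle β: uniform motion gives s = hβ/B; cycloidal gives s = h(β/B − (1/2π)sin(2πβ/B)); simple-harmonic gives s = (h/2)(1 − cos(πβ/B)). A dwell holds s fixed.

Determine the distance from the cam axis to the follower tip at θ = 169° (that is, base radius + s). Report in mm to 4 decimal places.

seg 1 [0°–112.9°] cycloidal, h=29: full span → s += 29 → s = 29.0000
seg 2 [112.9°–157.5°] dwell: s stays 29.0000
seg 3 [157.5°–258.8°] simple-harmonic, h=-23: θ=169° here. β=11.5, B=101.3. -23/2·(1 − cos(π·0.1135)) = -0.7237 → s = 28.2763
radial distance = base radius + s = 34 + 28.2763 = 62.2763

62.2763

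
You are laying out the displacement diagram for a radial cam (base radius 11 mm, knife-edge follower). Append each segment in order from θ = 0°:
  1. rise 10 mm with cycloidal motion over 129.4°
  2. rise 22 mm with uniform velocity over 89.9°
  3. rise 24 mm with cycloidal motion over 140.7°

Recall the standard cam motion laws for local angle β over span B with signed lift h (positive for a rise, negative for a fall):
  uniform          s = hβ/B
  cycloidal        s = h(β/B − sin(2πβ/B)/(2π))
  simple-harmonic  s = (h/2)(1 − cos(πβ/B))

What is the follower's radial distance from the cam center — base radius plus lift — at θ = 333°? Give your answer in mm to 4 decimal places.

seg 1 [0°–129.4°] cycloidal, h=10: full span → s += 10 → s = 10.0000
seg 2 [129.4°–219.3°] uniform, h=22: full span → s += 22 → s = 32.0000
seg 3 [219.3°–360°] cycloidal, h=24: θ=333° here. β=113.7, B=140.7. 24·(0.8081 − sin(2π·0.8081)/(2π)) = 22.9625 → s = 54.9625
radial distance = base radius + s = 11 + 54.9625 = 65.9625

65.9625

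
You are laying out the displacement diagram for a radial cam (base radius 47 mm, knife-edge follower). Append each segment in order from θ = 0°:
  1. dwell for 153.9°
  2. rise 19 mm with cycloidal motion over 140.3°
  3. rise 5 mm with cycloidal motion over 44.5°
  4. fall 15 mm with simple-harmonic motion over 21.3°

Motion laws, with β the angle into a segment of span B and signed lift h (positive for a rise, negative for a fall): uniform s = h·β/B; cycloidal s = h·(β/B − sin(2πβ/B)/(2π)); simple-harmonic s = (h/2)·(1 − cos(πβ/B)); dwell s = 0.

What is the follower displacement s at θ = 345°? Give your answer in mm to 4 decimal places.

seg 1 [0°–153.9°] dwell: s stays 0.0000
seg 2 [153.9°–294.2°] cycloidal, h=19: full span → s += 19 → s = 19.0000
seg 3 [294.2°–338.7°] cycloidal, h=5: full span → s += 5 → s = 24.0000
seg 4 [338.7°–360°] simple-harmonic, h=-15: θ=345° here. β=6.3, B=21.3. -15/2·(1 − cos(π·0.2958)) = -3.0115 → s = 20.9885

20.9885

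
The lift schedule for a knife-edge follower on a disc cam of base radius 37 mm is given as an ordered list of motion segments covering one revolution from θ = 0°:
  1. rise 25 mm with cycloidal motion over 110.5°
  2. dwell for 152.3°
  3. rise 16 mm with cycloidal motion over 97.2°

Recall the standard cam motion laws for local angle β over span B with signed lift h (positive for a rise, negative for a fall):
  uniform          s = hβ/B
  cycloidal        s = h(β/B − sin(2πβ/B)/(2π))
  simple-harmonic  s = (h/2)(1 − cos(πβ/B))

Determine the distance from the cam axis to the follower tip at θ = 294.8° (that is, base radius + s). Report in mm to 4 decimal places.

seg 1 [0°–110.5°] cycloidal, h=25: full span → s += 25 → s = 25.0000
seg 2 [110.5°–262.8°] dwell: s stays 25.0000
seg 3 [262.8°–360°] cycloidal, h=16: θ=294.8° here. β=32, B=97.2. 16·(0.3292 − sin(2π·0.3292)/(2π)) = 3.0300 → s = 28.0300
radial distance = base radius + s = 37 + 28.0300 = 65.0300

65.0300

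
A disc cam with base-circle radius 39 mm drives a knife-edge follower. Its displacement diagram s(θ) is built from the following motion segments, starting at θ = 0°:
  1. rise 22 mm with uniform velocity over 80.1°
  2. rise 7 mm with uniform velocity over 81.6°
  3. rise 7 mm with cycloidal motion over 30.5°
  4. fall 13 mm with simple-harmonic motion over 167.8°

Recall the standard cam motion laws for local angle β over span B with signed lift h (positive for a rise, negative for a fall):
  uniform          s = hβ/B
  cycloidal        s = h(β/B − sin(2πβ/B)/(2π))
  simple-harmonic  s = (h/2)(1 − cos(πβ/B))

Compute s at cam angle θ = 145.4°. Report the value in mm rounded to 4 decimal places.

seg 1 [0°–80.1°] uniform, h=22: full span → s += 22 → s = 22.0000
seg 2 [80.1°–161.7°] uniform, h=7: θ=145.4° here. β=65.3, B=81.6. 7·65.3/81.6 = 5.6017 → s = 27.6017

27.6017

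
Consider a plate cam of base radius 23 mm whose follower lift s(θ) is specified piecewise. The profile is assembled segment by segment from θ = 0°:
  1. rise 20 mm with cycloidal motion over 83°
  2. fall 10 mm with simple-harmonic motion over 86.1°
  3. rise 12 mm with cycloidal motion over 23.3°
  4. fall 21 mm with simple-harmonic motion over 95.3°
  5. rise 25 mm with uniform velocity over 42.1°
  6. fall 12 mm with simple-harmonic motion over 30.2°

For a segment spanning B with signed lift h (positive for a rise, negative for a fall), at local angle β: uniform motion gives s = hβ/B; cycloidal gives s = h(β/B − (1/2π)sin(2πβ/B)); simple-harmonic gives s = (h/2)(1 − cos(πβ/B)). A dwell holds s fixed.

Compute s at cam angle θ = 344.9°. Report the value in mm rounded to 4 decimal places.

seg 1 [0°–83°] cycloidal, h=20: full span → s += 20 → s = 20.0000
seg 2 [83°–169.1°] simple-harmonic, h=-10: full span → s += -10 → s = 10.0000
seg 3 [169.1°–192.4°] cycloidal, h=12: full span → s += 12 → s = 22.0000
seg 4 [192.4°–287.7°] simple-harmonic, h=-21: full span → s += -21 → s = 1.0000
seg 5 [287.7°–329.8°] uniform, h=25: full span → s += 25 → s = 26.0000
seg 6 [329.8°–360°] simple-harmonic, h=-12: θ=344.9° here. β=15.1, B=30.2. -12/2·(1 − cos(π·0.5000)) = -6.0000 → s = 20.0000

20.0000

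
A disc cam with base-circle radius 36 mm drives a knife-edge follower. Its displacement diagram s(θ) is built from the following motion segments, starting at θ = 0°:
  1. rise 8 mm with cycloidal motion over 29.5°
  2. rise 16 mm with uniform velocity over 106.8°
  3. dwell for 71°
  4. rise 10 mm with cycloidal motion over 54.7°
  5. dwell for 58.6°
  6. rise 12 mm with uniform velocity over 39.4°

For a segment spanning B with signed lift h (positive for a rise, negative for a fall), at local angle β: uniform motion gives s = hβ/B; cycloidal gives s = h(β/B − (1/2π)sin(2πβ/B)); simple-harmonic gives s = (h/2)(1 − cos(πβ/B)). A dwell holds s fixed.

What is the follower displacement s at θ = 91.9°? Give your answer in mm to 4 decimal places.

seg 1 [0°–29.5°] cycloidal, h=8: full span → s += 8 → s = 8.0000
seg 2 [29.5°–136.3°] uniform, h=16: θ=91.9° here. β=62.4, B=106.8. 16·62.4/106.8 = 9.3483 → s = 17.3483

17.3483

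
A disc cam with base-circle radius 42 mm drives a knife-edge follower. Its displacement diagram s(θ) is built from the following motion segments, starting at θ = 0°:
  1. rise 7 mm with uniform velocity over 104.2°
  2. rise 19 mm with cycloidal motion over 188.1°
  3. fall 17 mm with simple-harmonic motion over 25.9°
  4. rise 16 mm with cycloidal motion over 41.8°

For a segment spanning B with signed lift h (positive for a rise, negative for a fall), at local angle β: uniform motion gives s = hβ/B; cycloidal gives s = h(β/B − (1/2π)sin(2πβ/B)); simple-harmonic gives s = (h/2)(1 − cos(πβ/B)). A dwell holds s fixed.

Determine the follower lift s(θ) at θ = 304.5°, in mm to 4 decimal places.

seg 1 [0°–104.2°] uniform, h=7: full span → s += 7 → s = 7.0000
seg 2 [104.2°–292.3°] cycloidal, h=19: full span → s += 19 → s = 26.0000
seg 3 [292.3°–318.2°] simple-harmonic, h=-17: θ=304.5° here. β=12.2, B=25.9. -17/2·(1 − cos(π·0.4710)) = -7.7278 → s = 18.2722

18.2722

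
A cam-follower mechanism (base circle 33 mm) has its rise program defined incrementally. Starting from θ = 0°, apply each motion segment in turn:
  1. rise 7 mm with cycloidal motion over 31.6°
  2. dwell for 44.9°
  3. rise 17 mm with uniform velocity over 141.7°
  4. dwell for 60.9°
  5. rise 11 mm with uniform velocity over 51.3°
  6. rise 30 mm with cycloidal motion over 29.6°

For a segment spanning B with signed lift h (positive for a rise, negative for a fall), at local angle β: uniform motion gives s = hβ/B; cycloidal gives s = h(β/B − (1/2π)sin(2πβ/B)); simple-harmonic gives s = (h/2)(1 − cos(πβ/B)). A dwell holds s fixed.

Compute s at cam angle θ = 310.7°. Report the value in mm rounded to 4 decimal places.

seg 1 [0°–31.6°] cycloidal, h=7: full span → s += 7 → s = 7.0000
seg 2 [31.6°–76.5°] dwell: s stays 7.0000
seg 3 [76.5°–218.2°] uniform, h=17: full span → s += 17 → s = 24.0000
seg 4 [218.2°–279.1°] dwell: s stays 24.0000
seg 5 [279.1°–330.4°] uniform, h=11: θ=310.7° here. β=31.6, B=51.3. 11·31.6/51.3 = 6.7758 → s = 30.7758

30.7758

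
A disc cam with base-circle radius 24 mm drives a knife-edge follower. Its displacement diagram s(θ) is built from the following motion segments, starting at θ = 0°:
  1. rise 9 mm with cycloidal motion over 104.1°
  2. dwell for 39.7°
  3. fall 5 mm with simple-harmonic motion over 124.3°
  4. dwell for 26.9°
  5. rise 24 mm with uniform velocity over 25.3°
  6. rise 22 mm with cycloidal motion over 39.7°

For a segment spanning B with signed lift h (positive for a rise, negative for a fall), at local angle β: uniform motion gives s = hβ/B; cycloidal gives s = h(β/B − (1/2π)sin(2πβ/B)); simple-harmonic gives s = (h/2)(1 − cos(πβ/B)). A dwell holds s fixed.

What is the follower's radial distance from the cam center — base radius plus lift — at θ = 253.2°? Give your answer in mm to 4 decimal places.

seg 1 [0°–104.1°] cycloidal, h=9: full span → s += 9 → s = 9.0000
seg 2 [104.1°–143.8°] dwell: s stays 9.0000
seg 3 [143.8°–268.1°] simple-harmonic, h=-5: θ=253.2° here. β=109.4, B=124.3. -5/2·(1 − cos(π·0.8801)) = -4.8248 → s = 4.1752
radial distance = base radius + s = 24 + 4.1752 = 28.1752

28.1752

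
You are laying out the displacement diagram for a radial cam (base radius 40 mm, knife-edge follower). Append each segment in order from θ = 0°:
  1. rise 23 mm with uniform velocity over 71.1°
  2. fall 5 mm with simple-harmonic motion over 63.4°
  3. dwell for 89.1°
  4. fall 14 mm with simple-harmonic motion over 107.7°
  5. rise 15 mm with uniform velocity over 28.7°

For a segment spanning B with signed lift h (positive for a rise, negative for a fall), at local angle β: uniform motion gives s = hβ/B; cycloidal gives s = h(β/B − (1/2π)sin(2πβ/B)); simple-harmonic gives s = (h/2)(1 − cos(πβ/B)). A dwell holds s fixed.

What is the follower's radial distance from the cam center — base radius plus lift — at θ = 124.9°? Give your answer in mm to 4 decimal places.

seg 1 [0°–71.1°] uniform, h=23: full span → s += 23 → s = 23.0000
seg 2 [71.1°–134.5°] simple-harmonic, h=-5: θ=124.9° here. β=53.8, B=63.4. -5/2·(1 − cos(π·0.8486)) = -4.7224 → s = 18.2776
radial distance = base radius + s = 40 + 18.2776 = 58.2776

58.2776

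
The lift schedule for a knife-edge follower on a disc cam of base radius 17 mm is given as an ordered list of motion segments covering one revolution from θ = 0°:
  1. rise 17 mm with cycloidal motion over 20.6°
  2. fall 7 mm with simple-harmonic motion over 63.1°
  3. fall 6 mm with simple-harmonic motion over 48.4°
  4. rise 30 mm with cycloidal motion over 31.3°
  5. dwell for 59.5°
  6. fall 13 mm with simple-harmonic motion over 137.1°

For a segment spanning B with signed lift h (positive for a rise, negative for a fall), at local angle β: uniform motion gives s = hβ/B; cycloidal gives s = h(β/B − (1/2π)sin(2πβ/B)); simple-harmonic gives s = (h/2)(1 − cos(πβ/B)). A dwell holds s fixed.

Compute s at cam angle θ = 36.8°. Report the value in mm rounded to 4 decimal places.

seg 1 [0°–20.6°] cycloidal, h=17: full span → s += 17 → s = 17.0000
seg 2 [20.6°–83.7°] simple-harmonic, h=-7: θ=36.8° here. β=16.2, B=63.1. -7/2·(1 − cos(π·0.2567)) = -1.0780 → s = 15.9220

15.9220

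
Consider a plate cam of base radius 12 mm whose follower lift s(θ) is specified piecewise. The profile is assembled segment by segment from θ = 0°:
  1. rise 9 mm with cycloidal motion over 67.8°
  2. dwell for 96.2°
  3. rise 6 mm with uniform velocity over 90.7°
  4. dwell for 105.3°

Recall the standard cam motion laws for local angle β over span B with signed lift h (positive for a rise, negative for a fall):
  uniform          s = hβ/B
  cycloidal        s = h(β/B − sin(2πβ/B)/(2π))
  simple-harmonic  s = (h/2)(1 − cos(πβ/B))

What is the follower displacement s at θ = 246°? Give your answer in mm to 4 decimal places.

seg 1 [0°–67.8°] cycloidal, h=9: full span → s += 9 → s = 9.0000
seg 2 [67.8°–164°] dwell: s stays 9.0000
seg 3 [164°–254.7°] uniform, h=6: θ=246° here. β=82, B=90.7. 6·82/90.7 = 5.4245 → s = 14.4245

14.4245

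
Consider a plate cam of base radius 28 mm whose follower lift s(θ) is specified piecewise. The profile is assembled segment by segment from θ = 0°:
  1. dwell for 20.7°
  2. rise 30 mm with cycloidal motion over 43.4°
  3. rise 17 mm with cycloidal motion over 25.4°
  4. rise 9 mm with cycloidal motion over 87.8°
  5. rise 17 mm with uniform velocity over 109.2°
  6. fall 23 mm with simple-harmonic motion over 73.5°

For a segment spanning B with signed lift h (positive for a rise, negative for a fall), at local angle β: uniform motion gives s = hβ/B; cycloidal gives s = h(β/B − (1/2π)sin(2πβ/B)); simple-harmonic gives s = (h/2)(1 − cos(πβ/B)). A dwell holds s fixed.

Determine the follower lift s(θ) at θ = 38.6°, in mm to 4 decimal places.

seg 1 [0°–20.7°] dwell: s stays 0.0000
seg 2 [20.7°–64.1°] cycloidal, h=30: θ=38.6° here. β=17.9, B=43.4. 30·(0.4124 − sin(2π·0.4124)/(2π)) = 9.8771 → s = 9.8771

9.8771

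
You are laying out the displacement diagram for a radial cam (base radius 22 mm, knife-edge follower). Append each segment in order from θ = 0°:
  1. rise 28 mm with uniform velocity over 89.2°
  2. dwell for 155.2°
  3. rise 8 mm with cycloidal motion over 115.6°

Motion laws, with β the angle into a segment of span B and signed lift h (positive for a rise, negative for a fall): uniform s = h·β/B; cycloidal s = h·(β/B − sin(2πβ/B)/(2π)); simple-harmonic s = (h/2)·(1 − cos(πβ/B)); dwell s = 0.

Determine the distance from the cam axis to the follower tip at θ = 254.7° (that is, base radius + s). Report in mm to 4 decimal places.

seg 1 [0°–89.2°] uniform, h=28: full span → s += 28 → s = 28.0000
seg 2 [89.2°–244.4°] dwell: s stays 28.0000
seg 3 [244.4°–360°] cycloidal, h=8: θ=254.7° here. β=10.3, B=115.6. 8·(0.0891 − sin(2π·0.0891)/(2π)) = 0.0367 → s = 28.0367
radial distance = base radius + s = 22 + 28.0367 = 50.0367

50.0367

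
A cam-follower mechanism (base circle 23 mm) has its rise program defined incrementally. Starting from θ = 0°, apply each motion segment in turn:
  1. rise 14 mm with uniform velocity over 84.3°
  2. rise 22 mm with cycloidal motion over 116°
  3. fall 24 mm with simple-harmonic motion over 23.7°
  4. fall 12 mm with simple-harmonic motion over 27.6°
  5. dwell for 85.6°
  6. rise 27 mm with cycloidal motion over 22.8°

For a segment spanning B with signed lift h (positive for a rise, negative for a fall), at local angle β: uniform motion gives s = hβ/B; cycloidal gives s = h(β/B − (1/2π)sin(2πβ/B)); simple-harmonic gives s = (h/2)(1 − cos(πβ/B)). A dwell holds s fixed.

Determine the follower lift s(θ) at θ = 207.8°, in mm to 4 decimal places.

seg 1 [0°–84.3°] uniform, h=14: full span → s += 14 → s = 14.0000
seg 2 [84.3°–200.3°] cycloidal, h=22: full span → s += 22 → s = 36.0000
seg 3 [200.3°–224°] simple-harmonic, h=-24: θ=207.8° here. β=7.5, B=23.7. -24/2·(1 − cos(π·0.3165)) = -5.4577 → s = 30.5423

30.5423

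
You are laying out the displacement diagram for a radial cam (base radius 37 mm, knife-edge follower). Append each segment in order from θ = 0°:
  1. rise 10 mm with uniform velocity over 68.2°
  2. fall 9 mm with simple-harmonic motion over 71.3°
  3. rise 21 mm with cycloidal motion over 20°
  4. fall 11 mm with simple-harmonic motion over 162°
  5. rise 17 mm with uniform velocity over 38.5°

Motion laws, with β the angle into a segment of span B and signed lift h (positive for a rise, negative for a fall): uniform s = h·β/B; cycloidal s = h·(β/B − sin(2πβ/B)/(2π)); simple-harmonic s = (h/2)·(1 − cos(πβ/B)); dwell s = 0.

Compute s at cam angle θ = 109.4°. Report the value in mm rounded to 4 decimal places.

seg 1 [0°–68.2°] uniform, h=10: full span → s += 10 → s = 10.0000
seg 2 [68.2°–139.5°] simple-harmonic, h=-9: θ=109.4° here. β=41.2, B=71.3. -9/2·(1 − cos(π·0.5778)) = -5.5895 → s = 4.4105

4.4105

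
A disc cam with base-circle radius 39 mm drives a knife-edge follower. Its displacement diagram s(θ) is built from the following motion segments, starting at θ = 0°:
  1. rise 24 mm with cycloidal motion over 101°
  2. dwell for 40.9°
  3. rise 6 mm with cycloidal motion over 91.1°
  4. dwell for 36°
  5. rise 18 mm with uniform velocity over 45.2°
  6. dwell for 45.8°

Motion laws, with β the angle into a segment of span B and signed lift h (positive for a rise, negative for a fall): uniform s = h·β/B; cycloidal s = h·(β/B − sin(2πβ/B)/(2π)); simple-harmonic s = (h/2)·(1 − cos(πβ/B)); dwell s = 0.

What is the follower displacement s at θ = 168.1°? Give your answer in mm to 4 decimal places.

seg 1 [0°–101°] cycloidal, h=24: full span → s += 24 → s = 24.0000
seg 2 [101°–141.9°] dwell: s stays 24.0000
seg 3 [141.9°–233°] cycloidal, h=6: θ=168.1° here. β=26.2, B=91.1. 6·(0.2876 − sin(2π·0.2876)/(2π)) = 0.7972 → s = 24.7972

24.7972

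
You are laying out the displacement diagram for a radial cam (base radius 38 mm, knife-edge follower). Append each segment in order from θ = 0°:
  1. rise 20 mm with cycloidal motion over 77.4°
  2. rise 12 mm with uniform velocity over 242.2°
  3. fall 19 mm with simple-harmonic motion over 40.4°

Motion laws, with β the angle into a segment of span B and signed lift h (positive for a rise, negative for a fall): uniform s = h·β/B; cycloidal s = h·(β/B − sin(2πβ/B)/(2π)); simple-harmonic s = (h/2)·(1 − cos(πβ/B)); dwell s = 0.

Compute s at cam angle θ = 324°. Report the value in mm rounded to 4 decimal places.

seg 1 [0°–77.4°] cycloidal, h=20: full span → s += 20 → s = 20.0000
seg 2 [77.4°–319.6°] uniform, h=12: full span → s += 12 → s = 32.0000
seg 3 [319.6°–360°] simple-harmonic, h=-19: θ=324° here. β=4.4, B=40.4. -19/2·(1 − cos(π·0.1089)) = -0.5507 → s = 31.4493

31.4493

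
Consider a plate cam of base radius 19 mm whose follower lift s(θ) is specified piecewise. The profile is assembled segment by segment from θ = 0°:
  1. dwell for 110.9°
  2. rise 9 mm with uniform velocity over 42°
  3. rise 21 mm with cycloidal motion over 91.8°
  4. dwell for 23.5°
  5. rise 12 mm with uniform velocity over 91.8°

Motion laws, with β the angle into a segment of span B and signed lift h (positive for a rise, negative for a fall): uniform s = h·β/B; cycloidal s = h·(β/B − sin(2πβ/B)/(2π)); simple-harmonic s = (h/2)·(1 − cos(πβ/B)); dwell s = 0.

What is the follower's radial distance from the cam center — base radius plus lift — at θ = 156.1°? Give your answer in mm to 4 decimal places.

seg 1 [0°–110.9°] dwell: s stays 0.0000
seg 2 [110.9°–152.9°] uniform, h=9: full span → s += 9 → s = 9.0000
seg 3 [152.9°–244.7°] cycloidal, h=21: θ=156.1° here. β=3.2, B=91.8. 21·(0.0349 − sin(2π·0.0349)/(2π)) = 0.0058 → s = 9.0058
radial distance = base radius + s = 19 + 9.0058 = 28.0058

28.0058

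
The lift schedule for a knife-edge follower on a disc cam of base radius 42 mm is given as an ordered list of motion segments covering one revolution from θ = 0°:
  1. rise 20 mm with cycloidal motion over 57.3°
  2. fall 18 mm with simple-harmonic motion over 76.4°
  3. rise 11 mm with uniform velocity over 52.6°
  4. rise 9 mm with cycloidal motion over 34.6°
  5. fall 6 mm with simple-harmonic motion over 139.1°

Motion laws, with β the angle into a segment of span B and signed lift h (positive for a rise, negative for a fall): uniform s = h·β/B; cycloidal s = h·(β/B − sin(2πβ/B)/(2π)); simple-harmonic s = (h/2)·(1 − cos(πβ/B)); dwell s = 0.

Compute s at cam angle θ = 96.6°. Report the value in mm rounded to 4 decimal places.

seg 1 [0°–57.3°] cycloidal, h=20: full span → s += 20 → s = 20.0000
seg 2 [57.3°–133.7°] simple-harmonic, h=-18: θ=96.6° here. β=39.3, B=76.4. -18/2·(1 − cos(π·0.5144)) = -9.4070 → s = 10.5930

10.5930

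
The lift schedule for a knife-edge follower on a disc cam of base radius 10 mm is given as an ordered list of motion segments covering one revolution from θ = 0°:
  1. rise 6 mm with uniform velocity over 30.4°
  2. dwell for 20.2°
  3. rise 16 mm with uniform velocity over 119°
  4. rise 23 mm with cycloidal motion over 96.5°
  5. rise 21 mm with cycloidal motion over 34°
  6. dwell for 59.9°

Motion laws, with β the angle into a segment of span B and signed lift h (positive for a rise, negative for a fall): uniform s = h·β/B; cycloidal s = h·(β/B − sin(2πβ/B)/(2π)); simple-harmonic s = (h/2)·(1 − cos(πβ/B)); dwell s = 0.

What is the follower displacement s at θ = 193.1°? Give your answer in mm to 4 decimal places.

seg 1 [0°–30.4°] uniform, h=6: full span → s += 6 → s = 6.0000
seg 2 [30.4°–50.6°] dwell: s stays 6.0000
seg 3 [50.6°–169.6°] uniform, h=16: full span → s += 16 → s = 22.0000
seg 4 [169.6°–266.1°] cycloidal, h=23: θ=193.1° here. β=23.5, B=96.5. 23·(0.2435 − sin(2π·0.2435)/(2π)) = 1.9435 → s = 23.9435

23.9435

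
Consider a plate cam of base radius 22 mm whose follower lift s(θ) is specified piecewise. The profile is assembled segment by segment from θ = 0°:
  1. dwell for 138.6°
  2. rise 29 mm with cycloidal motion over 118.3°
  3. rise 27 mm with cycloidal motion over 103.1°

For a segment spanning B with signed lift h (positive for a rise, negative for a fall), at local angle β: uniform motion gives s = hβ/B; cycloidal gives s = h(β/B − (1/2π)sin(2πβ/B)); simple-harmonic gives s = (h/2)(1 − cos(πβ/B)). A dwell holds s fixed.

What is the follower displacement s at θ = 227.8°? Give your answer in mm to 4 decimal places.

seg 1 [0°–138.6°] dwell: s stays 0.0000
seg 2 [138.6°–256.9°] cycloidal, h=29: θ=227.8° here. β=89.2, B=118.3. 29·(0.7540 − sin(2π·0.7540)/(2π)) = 26.4805 → s = 26.4805

26.4805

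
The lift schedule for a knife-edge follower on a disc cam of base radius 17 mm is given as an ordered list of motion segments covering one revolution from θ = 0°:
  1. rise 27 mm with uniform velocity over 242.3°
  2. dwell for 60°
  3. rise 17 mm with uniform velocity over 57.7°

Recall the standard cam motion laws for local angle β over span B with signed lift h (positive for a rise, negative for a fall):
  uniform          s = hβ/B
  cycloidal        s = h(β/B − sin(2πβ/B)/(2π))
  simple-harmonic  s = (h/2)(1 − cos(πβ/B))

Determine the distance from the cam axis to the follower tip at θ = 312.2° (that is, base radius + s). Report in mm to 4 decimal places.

seg 1 [0°–242.3°] uniform, h=27: full span → s += 27 → s = 27.0000
seg 2 [242.3°–302.3°] dwell: s stays 27.0000
seg 3 [302.3°–360°] uniform, h=17: θ=312.2° here. β=9.9, B=57.7. 17·9.9/57.7 = 2.9168 → s = 29.9168
radial distance = base radius + s = 17 + 29.9168 = 46.9168

46.9168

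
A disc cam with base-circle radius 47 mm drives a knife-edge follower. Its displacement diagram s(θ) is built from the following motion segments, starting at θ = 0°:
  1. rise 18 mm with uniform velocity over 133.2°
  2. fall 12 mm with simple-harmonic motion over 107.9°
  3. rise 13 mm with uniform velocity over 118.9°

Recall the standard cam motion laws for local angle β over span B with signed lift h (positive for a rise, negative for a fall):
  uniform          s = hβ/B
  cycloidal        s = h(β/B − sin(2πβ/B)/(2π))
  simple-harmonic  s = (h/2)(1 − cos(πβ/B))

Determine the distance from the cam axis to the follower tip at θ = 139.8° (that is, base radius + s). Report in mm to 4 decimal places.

seg 1 [0°–133.2°] uniform, h=18: full span → s += 18 → s = 18.0000
seg 2 [133.2°–241.1°] simple-harmonic, h=-12: θ=139.8° here. β=6.6, B=107.9. -12/2·(1 − cos(π·0.0612)) = -0.1104 → s = 17.8896
radial distance = base radius + s = 47 + 17.8896 = 64.8896

64.8896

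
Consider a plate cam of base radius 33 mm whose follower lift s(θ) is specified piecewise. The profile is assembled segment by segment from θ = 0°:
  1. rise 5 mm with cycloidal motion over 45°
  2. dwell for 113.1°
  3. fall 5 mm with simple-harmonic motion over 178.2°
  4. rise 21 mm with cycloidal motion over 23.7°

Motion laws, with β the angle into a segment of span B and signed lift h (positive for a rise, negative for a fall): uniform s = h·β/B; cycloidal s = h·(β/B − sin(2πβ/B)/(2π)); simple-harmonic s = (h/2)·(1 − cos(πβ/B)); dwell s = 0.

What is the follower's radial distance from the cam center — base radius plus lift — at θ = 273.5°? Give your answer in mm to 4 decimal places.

seg 1 [0°–45°] cycloidal, h=5: full span → s += 5 → s = 5.0000
seg 2 [45°–158.1°] dwell: s stays 5.0000
seg 3 [158.1°–336.3°] simple-harmonic, h=-5: θ=273.5° here. β=115.4, B=178.2. -5/2·(1 − cos(π·0.6476)) = -3.6181 → s = 1.3819
radial distance = base radius + s = 33 + 1.3819 = 34.3819

34.3819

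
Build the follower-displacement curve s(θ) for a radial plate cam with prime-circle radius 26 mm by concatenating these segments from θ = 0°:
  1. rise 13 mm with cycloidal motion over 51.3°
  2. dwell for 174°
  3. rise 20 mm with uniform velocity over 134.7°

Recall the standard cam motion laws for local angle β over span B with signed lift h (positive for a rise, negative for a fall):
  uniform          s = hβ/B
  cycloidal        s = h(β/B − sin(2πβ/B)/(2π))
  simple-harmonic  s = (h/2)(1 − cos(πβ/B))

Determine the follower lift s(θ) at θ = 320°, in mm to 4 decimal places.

seg 1 [0°–51.3°] cycloidal, h=13: full span → s += 13 → s = 13.0000
seg 2 [51.3°–225.3°] dwell: s stays 13.0000
seg 3 [225.3°–360°] uniform, h=20: θ=320° here. β=94.7, B=134.7. 20·94.7/134.7 = 14.0609 → s = 27.0609

27.0609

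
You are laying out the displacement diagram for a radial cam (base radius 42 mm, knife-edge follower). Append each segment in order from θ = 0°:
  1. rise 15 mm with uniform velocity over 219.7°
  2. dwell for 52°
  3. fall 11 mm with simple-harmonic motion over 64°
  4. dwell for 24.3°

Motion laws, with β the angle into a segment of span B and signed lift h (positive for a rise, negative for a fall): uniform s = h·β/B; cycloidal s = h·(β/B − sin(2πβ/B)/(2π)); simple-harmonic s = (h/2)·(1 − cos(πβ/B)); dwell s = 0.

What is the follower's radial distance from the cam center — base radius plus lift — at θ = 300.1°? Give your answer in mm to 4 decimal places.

seg 1 [0°–219.7°] uniform, h=15: full span → s += 15 → s = 15.0000
seg 2 [219.7°–271.7°] dwell: s stays 15.0000
seg 3 [271.7°–335.7°] simple-harmonic, h=-11: θ=300.1° here. β=28.4, B=64. -11/2·(1 − cos(π·0.4438)) = -4.5331 → s = 10.4669
radial distance = base radius + s = 42 + 10.4669 = 52.4669

52.4669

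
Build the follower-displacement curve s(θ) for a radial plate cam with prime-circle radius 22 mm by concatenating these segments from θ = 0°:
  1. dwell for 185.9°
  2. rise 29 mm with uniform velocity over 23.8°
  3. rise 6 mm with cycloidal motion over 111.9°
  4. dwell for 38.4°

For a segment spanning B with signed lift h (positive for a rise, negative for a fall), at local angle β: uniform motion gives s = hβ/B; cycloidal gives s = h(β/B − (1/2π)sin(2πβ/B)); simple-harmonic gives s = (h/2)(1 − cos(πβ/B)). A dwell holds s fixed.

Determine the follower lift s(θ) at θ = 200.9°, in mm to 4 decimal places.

seg 1 [0°–185.9°] dwell: s stays 0.0000
seg 2 [185.9°–209.7°] uniform, h=29: θ=200.9° here. β=15, B=23.8. 29·15/23.8 = 18.2773 → s = 18.2773

18.2773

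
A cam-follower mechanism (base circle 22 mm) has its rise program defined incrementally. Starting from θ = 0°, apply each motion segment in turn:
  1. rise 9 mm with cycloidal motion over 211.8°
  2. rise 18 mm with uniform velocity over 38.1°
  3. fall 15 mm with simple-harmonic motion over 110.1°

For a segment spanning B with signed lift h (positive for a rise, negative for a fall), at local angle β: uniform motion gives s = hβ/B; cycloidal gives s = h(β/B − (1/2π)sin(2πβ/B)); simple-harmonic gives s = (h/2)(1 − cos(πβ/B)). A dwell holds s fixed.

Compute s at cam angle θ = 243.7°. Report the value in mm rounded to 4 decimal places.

seg 1 [0°–211.8°] cycloidal, h=9: full span → s += 9 → s = 9.0000
seg 2 [211.8°–249.9°] uniform, h=18: θ=243.7° here. β=31.9, B=38.1. 18·31.9/38.1 = 15.0709 → s = 24.0709

24.0709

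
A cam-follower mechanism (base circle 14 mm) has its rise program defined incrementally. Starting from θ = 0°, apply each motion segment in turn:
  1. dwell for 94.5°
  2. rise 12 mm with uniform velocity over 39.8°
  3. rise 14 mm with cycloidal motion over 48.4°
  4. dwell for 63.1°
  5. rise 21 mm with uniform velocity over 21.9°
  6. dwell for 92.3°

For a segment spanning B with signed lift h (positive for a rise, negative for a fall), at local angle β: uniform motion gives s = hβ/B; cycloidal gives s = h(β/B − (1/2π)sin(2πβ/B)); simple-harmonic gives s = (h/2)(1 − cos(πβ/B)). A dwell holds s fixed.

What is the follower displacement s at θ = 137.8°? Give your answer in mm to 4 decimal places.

seg 1 [0°–94.5°] dwell: s stays 0.0000
seg 2 [94.5°–134.3°] uniform, h=12: full span → s += 12 → s = 12.0000
seg 3 [134.3°–182.7°] cycloidal, h=14: θ=137.8° here. β=3.5, B=48.4. 14·(0.0723 − sin(2π·0.0723)/(2π)) = 0.0345 → s = 12.0345

12.0345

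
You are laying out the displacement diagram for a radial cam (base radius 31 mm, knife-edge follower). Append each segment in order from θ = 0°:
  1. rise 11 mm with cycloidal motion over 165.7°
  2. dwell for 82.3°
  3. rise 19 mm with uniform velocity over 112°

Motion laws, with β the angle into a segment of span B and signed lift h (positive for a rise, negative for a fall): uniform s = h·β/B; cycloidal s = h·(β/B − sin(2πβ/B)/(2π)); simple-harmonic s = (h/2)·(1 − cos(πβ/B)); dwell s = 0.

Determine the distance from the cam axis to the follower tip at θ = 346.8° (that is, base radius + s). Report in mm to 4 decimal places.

seg 1 [0°–165.7°] cycloidal, h=11: full span → s += 11 → s = 11.0000
seg 2 [165.7°–248°] dwell: s stays 11.0000
seg 3 [248°–360°] uniform, h=19: θ=346.8° here. β=98.8, B=112. 19·98.8/112 = 16.7607 → s = 27.7607
radial distance = base radius + s = 31 + 27.7607 = 58.7607

58.7607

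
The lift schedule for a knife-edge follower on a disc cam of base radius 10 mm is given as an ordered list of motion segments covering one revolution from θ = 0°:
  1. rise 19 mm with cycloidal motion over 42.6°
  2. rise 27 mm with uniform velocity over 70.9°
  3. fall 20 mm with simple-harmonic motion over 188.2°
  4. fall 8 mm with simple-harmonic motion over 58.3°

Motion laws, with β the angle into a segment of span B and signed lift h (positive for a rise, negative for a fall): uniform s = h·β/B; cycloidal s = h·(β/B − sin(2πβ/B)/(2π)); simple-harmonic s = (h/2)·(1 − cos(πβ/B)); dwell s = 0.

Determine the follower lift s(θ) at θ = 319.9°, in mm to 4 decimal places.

seg 1 [0°–42.6°] cycloidal, h=19: full span → s += 19 → s = 19.0000
seg 2 [42.6°–113.5°] uniform, h=27: full span → s += 27 → s = 46.0000
seg 3 [113.5°–301.7°] simple-harmonic, h=-20: full span → s += -20 → s = 26.0000
seg 4 [301.7°–360°] simple-harmonic, h=-8: θ=319.9° here. β=18.2, B=58.3. -8/2·(1 − cos(π·0.3122)) = -1.7744 → s = 24.2256

24.2256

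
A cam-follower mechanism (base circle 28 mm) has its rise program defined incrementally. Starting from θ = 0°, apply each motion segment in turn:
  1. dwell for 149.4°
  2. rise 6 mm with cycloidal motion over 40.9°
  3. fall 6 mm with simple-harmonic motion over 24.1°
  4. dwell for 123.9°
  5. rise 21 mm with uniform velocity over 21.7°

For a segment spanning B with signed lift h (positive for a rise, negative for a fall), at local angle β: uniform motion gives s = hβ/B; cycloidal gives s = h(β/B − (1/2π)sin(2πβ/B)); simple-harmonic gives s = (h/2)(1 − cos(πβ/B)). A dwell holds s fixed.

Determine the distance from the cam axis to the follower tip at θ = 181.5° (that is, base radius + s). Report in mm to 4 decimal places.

seg 1 [0°–149.4°] dwell: s stays 0.0000
seg 2 [149.4°–190.3°] cycloidal, h=6: θ=181.5° here. β=32.1, B=40.9. 6·(0.7848 − sin(2π·0.7848)/(2π)) = 5.6412 → s = 5.6412
radial distance = base radius + s = 28 + 5.6412 = 33.6412

33.6412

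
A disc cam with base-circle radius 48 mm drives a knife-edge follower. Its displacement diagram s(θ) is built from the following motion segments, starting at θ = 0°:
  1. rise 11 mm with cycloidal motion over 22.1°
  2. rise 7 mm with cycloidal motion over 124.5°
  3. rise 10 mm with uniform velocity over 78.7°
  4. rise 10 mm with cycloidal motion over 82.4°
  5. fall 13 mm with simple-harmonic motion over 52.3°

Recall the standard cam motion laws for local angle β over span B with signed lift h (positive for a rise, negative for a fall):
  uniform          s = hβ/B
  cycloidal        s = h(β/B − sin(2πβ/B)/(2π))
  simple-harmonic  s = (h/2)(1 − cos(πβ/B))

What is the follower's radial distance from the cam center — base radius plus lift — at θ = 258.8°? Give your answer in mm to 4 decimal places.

seg 1 [0°–22.1°] cycloidal, h=11: full span → s += 11 → s = 11.0000
seg 2 [22.1°–146.6°] cycloidal, h=7: full span → s += 7 → s = 18.0000
seg 3 [146.6°–225.3°] uniform, h=10: full span → s += 10 → s = 28.0000
seg 4 [225.3°–307.7°] cycloidal, h=10: θ=258.8° here. β=33.5, B=82.4. 10·(0.4066 − sin(2π·0.4066)/(2π)) = 3.1838 → s = 31.1838
radial distance = base radius + s = 48 + 31.1838 = 79.1838

79.1838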